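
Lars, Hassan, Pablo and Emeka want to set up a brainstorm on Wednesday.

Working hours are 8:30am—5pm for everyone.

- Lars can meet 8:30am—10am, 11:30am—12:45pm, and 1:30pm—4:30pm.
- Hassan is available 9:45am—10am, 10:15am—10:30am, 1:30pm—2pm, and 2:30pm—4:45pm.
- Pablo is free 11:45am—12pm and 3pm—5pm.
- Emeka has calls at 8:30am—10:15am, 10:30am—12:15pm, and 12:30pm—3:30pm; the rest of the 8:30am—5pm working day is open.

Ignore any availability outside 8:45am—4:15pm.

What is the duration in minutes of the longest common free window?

45 minutes

Emeka free within 08:30–17:00: 10:15–10:30, 12:15–12:30, 15:30–17:00.
Lars ∩ Hassan: 09:45–10:00, 13:30–14:00, 14:30–16:30.
Lars ∩ Hassan ∩ Pablo: 15:00–16:30.
Lars ∩ Hassan ∩ Pablo ∩ Emeka: 15:30–16:30.
Restricted to 08:45–16:15: 15:30–16:15.
Single common window of 45 minutes.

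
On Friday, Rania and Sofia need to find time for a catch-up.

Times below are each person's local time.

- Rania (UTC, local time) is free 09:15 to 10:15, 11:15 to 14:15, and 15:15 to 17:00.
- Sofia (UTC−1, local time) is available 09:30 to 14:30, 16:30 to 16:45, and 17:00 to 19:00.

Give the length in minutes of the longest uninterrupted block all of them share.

180 minutes

Rania → UTC: 09:15–10:15, 11:15–14:15, 15:15–17:00.
Sofia → UTC: 10:30–15:30, 17:30–17:45, 18:00–20:00.
Rania ∩ Sofia: 11:15–14:15, 15:15–15:30.
Common window lengths: 180, 15 min; longest is 180.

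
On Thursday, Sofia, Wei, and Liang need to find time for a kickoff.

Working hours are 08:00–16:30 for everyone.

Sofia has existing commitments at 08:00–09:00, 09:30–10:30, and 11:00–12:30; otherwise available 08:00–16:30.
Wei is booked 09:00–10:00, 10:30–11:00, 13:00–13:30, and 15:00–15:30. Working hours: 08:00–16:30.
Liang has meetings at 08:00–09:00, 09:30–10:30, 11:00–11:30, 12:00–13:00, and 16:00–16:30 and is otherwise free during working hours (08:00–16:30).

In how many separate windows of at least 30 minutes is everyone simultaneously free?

2

Sofia free within 08:00–16:30: 09:00–09:30, 10:30–11:00, 12:30–16:30.
Wei free within 08:00–16:30: 08:00–09:00, 10:00–10:30, 11:00–13:00, 13:30–15:00, 15:30–16:30.
Liang free within 08:00–16:30: 09:00–09:30, 10:30–11:00, 11:30–12:00, 13:00–16:00.
Sofia ∩ Wei: 12:30–13:00, 13:30–15:00, 15:30–16:30.
Sofia ∩ Wei ∩ Liang: 13:30–15:00, 15:30–16:00.
Windows ≥ 30 min: 13:30–15:00, 15:30–16:00.
That's 2 windows.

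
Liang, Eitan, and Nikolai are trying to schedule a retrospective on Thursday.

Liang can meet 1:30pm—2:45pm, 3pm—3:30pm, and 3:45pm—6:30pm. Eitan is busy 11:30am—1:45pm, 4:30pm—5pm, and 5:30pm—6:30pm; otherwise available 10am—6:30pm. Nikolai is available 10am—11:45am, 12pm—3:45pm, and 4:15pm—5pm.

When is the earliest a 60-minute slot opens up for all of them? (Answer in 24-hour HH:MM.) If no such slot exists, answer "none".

13:45

Eitan free within 10:00–18:30: 10:00–11:30, 13:45–16:30, 17:00–17:30.
Liang ∩ Eitan: 13:45–14:45, 15:00–15:30, 15:45–16:30, 17:00–17:30.
Liang ∩ Eitan ∩ Nikolai: 13:45–14:45, 15:00–15:30, 16:15–16:30.
Windows ≥ 60 min: 13:45–14:45.
Earliest such window starts at 13:45.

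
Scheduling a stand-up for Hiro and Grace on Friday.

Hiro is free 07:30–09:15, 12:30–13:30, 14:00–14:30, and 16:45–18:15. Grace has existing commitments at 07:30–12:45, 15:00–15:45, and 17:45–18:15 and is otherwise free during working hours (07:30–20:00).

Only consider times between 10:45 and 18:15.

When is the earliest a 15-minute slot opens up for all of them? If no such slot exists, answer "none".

Grace free within 07:30–20:00: 12:45–15:00, 15:45–17:45, 18:15–20:00.
Hiro ∩ Grace: 12:45–13:30, 14:00–14:30, 16:45–17:45.
Restricted to 10:45–18:15: 12:45–13:30, 14:00–14:30, 16:45–17:45.
Windows ≥ 15 min: 12:45–13:30, 14:00–14:30, 16:45–17:45.
Earliest such window starts at 12:45.

12:45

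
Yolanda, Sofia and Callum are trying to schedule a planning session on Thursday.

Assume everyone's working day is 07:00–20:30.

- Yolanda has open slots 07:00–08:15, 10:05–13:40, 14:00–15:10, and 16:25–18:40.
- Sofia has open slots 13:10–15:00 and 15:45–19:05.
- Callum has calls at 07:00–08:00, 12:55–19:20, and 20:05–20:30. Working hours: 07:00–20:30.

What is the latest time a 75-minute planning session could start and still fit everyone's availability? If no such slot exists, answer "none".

none

Callum free within 07:00–20:30: 08:00–12:55, 19:20–20:05.
Yolanda ∩ Sofia: 13:10–13:40, 14:00–15:00, 16:25–18:40.
Yolanda ∩ Sofia ∩ Callum: (none).
Windows ≥ 75 min: (none).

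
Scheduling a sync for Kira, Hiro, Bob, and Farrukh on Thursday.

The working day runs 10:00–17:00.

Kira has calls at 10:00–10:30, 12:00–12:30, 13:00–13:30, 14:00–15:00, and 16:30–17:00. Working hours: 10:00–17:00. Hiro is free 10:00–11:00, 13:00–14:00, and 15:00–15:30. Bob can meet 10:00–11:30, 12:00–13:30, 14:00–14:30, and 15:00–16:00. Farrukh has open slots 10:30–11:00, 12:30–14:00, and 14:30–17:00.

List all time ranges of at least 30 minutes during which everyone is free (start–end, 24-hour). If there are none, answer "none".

10:30–11:00, 15:00–15:30

Kira free within 10:00–17:00: 10:30–12:00, 12:30–13:00, 13:30–14:00, 15:00–16:30.
Kira ∩ Hiro: 10:30–11:00, 13:30–14:00, 15:00–15:30.
Kira ∩ Hiro ∩ Bob: 10:30–11:00, 15:00–15:30.
Kira ∩ Hiro ∩ Bob ∩ Farrukh: 10:30–11:00, 15:00–15:30.
Windows ≥ 30 min: 10:30–11:00, 15:00–15:30.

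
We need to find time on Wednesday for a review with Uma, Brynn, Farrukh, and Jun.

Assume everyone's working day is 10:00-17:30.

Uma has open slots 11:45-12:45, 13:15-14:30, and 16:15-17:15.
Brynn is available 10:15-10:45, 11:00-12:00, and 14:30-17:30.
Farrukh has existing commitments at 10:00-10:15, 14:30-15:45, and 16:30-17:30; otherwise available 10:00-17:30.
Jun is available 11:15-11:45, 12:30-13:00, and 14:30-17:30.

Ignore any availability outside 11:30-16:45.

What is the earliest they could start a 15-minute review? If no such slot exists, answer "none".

Farrukh free within 10:00–17:30: 10:15–14:30, 15:45–16:30.
Uma ∩ Brynn: 11:45–12:00, 16:15–17:15.
Uma ∩ Brynn ∩ Farrukh: 11:45–12:00, 16:15–16:30.
Uma ∩ Brynn ∩ Farrukh ∩ Jun: 16:15–16:30.
Restricted to 11:30–16:45: 16:15–16:30.
Windows ≥ 15 min: 16:15–16:30.
Earliest such window starts at 16:15.

16:15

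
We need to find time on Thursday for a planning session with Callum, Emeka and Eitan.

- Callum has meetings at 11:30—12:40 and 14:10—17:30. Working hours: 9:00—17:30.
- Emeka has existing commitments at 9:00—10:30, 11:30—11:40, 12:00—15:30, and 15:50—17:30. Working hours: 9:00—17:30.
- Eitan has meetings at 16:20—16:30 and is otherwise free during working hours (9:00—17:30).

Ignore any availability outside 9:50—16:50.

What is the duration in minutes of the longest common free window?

60 minutes

Callum free within 09:00–17:30: 09:00–11:30, 12:40–14:10.
Emeka free within 09:00–17:30: 10:30–11:30, 11:40–12:00, 15:30–15:50.
Eitan free within 09:00–17:30: 09:00–16:20, 16:30–17:30.
Callum ∩ Emeka: 10:30–11:30.
Callum ∩ Emeka ∩ Eitan: 10:30–11:30.
Restricted to 09:50–16:50: 10:30–11:30.
Single common window of 60 minutes.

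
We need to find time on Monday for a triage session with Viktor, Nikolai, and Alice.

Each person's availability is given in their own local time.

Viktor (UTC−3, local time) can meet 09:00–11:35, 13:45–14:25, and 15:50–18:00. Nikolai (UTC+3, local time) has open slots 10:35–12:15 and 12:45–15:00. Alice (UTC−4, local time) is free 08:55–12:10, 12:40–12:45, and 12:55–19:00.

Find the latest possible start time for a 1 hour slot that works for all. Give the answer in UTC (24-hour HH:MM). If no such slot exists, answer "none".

Viktor → UTC: 12:00–14:35, 16:45–17:25, 18:50–21:00.
Nikolai → UTC: 07:35–09:15, 09:45–12:00.
Alice → UTC: 12:55–16:10, 16:40–16:45, 16:55–23:00.
Viktor ∩ Nikolai: (none).
Viktor ∩ Nikolai ∩ Alice: (none).
Windows ≥ 60 min: (none).

none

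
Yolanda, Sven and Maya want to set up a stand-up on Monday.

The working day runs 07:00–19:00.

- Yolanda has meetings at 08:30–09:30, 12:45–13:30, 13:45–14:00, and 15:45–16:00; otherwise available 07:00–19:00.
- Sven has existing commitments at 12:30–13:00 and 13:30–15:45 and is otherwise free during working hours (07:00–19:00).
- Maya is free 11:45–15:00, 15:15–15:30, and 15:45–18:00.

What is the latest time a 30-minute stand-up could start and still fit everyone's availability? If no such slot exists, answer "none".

17:30

Yolanda free within 07:00–19:00: 07:00–08:30, 09:30–12:45, 13:30–13:45, 14:00–15:45, 16:00–19:00.
Sven free within 07:00–19:00: 07:00–12:30, 13:00–13:30, 15:45–19:00.
Yolanda ∩ Sven: 07:00–08:30, 09:30–12:30, 16:00–19:00.
Yolanda ∩ Sven ∩ Maya: 11:45–12:30, 16:00–18:00.
Windows ≥ 30 min: 11:45–12:30, 16:00–18:00.
Latest start in the last window 16:00–18:00 is 18:00 − 30 min = 17:30.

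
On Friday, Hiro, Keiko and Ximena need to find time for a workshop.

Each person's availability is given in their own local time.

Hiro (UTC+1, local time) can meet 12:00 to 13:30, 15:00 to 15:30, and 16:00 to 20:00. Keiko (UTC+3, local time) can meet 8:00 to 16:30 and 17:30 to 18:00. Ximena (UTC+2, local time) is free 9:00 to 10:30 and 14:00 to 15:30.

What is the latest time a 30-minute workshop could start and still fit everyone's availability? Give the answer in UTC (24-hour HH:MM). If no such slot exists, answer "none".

12:00

Hiro → UTC: 11:00–12:30, 14:00–14:30, 15:00–19:00.
Keiko → UTC: 05:00–13:30, 14:30–15:00.
Ximena → UTC: 07:00–08:30, 12:00–13:30.
Hiro ∩ Keiko: 11:00–12:30.
Hiro ∩ Keiko ∩ Ximena: 12:00–12:30.
Windows ≥ 30 min: 12:00–12:30.
Latest start in the last window 12:00–12:30 is 12:30 − 30 min = 12:00.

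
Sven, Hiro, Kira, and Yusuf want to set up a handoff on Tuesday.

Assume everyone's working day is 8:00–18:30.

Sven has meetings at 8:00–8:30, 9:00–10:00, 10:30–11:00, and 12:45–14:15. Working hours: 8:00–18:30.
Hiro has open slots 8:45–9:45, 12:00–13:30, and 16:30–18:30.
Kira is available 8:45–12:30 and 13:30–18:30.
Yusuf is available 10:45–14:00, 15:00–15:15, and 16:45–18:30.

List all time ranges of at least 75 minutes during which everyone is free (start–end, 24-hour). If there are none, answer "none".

16:45–18:30

Sven free within 08:00–18:30: 08:30–09:00, 10:00–10:30, 11:00–12:45, 14:15–18:30.
Sven ∩ Hiro: 08:45–09:00, 12:00–12:45, 16:30–18:30.
Sven ∩ Hiro ∩ Kira: 08:45–09:00, 12:00–12:30, 16:30–18:30.
Sven ∩ Hiro ∩ Kira ∩ Yusuf: 12:00–12:30, 16:45–18:30.
Windows ≥ 75 min: 16:45–18:30.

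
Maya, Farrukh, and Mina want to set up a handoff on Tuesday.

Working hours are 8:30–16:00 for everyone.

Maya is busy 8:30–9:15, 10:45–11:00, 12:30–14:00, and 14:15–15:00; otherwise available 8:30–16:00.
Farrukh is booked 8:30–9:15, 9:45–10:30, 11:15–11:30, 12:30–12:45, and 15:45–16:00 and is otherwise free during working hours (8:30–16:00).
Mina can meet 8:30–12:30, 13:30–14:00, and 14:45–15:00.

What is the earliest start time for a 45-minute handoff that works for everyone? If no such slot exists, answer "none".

Maya free within 08:30–16:00: 09:15–10:45, 11:00–12:30, 14:00–14:15, 15:00–16:00.
Farrukh free within 08:30–16:00: 09:15–09:45, 10:30–11:15, 11:30–12:30, 12:45–15:45.
Maya ∩ Farrukh: 09:15–09:45, 10:30–10:45, 11:00–11:15, 11:30–12:30, 14:00–14:15, 15:00–15:45.
Maya ∩ Farrukh ∩ Mina: 09:15–09:45, 10:30–10:45, 11:00–11:15, 11:30–12:30.
Windows ≥ 45 min: 11:30–12:30.
Earliest such window starts at 11:30.

11:30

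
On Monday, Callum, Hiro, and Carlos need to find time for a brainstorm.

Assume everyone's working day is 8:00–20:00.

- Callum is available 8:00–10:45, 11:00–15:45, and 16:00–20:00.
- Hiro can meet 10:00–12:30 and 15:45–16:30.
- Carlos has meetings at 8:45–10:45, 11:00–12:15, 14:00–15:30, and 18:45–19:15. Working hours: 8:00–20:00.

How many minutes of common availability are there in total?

45 minutes

Carlos free within 08:00–20:00: 08:00–08:45, 10:45–11:00, 12:15–14:00, 15:30–18:45, 19:15–20:00.
Callum ∩ Hiro: 10:00–10:45, 11:00–12:30, 16:00–16:30.
Callum ∩ Hiro ∩ Carlos: 12:15–12:30, 16:00–16:30.
Total common minutes: 15 + 30 = 45.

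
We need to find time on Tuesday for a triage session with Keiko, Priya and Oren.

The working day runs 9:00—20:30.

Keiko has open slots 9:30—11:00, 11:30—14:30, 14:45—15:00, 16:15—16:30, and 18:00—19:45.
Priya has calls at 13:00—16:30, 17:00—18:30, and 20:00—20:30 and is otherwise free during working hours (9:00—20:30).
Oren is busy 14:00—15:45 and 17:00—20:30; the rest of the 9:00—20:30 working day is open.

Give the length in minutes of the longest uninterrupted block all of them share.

90 minutes

Priya free within 09:00–20:30: 09:00–13:00, 16:30–17:00, 18:30–20:00.
Oren free within 09:00–20:30: 09:00–14:00, 15:45–17:00.
Keiko ∩ Priya: 09:30–11:00, 11:30–13:00, 18:30–19:45.
Keiko ∩ Priya ∩ Oren: 09:30–11:00, 11:30–13:00.
Common window lengths: 90, 90 min; longest is 90.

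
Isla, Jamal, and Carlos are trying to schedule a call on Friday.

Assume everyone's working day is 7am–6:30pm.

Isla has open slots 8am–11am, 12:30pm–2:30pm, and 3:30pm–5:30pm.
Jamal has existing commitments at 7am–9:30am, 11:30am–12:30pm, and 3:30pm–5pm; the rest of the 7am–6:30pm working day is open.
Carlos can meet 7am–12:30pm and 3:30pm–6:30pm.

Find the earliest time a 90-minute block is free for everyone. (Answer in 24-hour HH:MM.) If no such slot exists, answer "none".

09:30

Jamal free within 07:00–18:30: 09:30–11:30, 12:30–15:30, 17:00–18:30.
Isla ∩ Jamal: 09:30–11:00, 12:30–14:30, 17:00–17:30.
Isla ∩ Jamal ∩ Carlos: 09:30–11:00, 17:00–17:30.
Windows ≥ 90 min: 09:30–11:00.
Earliest such window starts at 09:30.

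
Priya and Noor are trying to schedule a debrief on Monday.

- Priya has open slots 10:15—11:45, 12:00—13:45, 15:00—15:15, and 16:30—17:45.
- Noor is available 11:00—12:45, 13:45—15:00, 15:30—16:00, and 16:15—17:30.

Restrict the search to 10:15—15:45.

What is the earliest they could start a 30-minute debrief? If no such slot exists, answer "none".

11:00

Priya ∩ Noor: 11:00–11:45, 12:00–12:45, 16:30–17:30.
Restricted to 10:15–15:45: 11:00–11:45, 12:00–12:45.
Windows ≥ 30 min: 11:00–11:45, 12:00–12:45.
Earliest such window starts at 11:00.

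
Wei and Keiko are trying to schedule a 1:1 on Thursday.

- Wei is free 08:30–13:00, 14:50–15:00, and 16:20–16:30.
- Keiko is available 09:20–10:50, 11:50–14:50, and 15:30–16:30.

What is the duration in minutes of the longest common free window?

Wei ∩ Keiko: 09:20–10:50, 11:50–13:00, 16:20–16:30.
Common window lengths: 90, 70, 10 min; longest is 90.

90 minutes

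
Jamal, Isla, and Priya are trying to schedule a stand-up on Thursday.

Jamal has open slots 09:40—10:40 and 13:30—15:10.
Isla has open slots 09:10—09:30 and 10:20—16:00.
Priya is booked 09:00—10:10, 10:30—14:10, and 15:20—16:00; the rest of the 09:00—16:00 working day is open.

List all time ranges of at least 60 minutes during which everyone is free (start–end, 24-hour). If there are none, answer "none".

14:10–15:10

Priya free within 09:00–16:00: 10:10–10:30, 14:10–15:20.
Jamal ∩ Isla: 10:20–10:40, 13:30–15:10.
Jamal ∩ Isla ∩ Priya: 10:20–10:30, 14:10–15:10.
Windows ≥ 60 min: 14:10–15:10.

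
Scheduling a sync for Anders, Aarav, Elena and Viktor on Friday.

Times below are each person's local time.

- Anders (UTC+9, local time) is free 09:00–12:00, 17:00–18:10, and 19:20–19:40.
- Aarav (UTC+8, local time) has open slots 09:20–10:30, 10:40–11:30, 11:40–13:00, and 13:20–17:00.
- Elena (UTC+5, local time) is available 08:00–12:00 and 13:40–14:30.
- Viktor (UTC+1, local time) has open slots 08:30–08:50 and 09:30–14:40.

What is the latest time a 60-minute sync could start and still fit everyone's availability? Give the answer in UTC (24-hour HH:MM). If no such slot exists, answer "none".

Anders → UTC: 00:00–03:00, 08:00–09:10, 10:20–10:40.
Aarav → UTC: 01:20–02:30, 02:40–03:30, 03:40–05:00, 05:20–09:00.
Elena → UTC: 03:00–07:00, 08:40–09:30.
Viktor → UTC: 07:30–07:50, 08:30–13:40.
Anders ∩ Aarav: 01:20–02:30, 02:40–03:00, 08:00–09:00.
Anders ∩ Aarav ∩ Elena: 08:40–09:00.
Anders ∩ Aarav ∩ Elena ∩ Viktor: 08:40–09:00.
Windows ≥ 60 min: (none).

none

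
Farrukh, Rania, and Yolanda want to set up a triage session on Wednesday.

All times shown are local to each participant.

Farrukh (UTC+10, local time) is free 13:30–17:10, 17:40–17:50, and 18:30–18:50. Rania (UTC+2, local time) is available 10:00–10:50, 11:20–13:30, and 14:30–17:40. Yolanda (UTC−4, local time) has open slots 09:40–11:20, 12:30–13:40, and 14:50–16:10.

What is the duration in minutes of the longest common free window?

0 minutes

Farrukh → UTC: 03:30–07:10, 07:40–07:50, 08:30–08:50.
Rania → UTC: 08:00–08:50, 09:20–11:30, 12:30–15:40.
Yolanda → UTC: 13:40–15:20, 16:30–17:40, 18:50–20:10.
Farrukh ∩ Rania: 08:30–08:50.
Farrukh ∩ Rania ∩ Yolanda: (none).
No common window.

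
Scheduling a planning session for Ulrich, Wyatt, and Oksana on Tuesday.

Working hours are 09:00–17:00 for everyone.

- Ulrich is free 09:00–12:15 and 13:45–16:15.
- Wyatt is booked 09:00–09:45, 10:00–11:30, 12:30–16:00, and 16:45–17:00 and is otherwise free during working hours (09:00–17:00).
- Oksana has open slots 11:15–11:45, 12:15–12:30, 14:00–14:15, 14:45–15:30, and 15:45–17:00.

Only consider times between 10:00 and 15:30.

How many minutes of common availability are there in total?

15 minutes

Wyatt free within 09:00–17:00: 09:45–10:00, 11:30–12:30, 16:00–16:45.
Ulrich ∩ Wyatt: 09:45–10:00, 11:30–12:15, 16:00–16:15.
Ulrich ∩ Wyatt ∩ Oksana: 11:30–11:45, 16:00–16:15.
Restricted to 10:00–15:30: 11:30–11:45.
Total common minutes: 15.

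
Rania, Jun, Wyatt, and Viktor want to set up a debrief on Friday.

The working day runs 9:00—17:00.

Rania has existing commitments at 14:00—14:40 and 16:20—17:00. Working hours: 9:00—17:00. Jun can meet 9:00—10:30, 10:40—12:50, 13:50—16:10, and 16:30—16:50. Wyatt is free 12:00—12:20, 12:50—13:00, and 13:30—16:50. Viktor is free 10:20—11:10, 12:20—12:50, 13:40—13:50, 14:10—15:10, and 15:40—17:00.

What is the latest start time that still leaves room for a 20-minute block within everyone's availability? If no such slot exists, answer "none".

15:50

Rania free within 09:00–17:00: 09:00–14:00, 14:40–16:20.
Rania ∩ Jun: 09:00–10:30, 10:40–12:50, 13:50–14:00, 14:40–16:10.
Rania ∩ Jun ∩ Wyatt: 12:00–12:20, 13:50–14:00, 14:40–16:10.
Rania ∩ Jun ∩ Wyatt ∩ Viktor: 14:40–15:10, 15:40–16:10.
Windows ≥ 20 min: 14:40–15:10, 15:40–16:10.
Latest start in the last window 15:40–16:10 is 16:10 − 20 min = 15:50.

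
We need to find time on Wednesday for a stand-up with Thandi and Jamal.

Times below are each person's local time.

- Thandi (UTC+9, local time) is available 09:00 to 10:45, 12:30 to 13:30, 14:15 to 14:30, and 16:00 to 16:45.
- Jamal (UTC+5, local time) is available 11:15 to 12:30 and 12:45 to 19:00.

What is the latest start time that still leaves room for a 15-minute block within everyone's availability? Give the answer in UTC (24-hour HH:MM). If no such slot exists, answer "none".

Thandi → UTC: 00:00–01:45, 03:30–04:30, 05:15–05:30, 07:00–07:45.
Jamal → UTC: 06:15–07:30, 07:45–14:00.
Thandi ∩ Jamal: 07:00–07:30.
Windows ≥ 15 min: 07:00–07:30.
Latest start in the last window 07:00–07:30 is 07:30 − 15 min = 07:15.

07:15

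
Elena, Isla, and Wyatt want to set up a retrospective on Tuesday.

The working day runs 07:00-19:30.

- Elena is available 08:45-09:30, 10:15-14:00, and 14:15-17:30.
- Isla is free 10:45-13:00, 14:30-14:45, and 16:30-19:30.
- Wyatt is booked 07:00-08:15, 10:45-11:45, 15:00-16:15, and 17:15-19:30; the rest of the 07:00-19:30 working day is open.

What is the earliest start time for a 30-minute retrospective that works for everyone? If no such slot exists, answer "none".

11:45

Wyatt free within 07:00–19:30: 08:15–10:45, 11:45–15:00, 16:15–17:15.
Elena ∩ Isla: 10:45–13:00, 14:30–14:45, 16:30–17:30.
Elena ∩ Isla ∩ Wyatt: 11:45–13:00, 14:30–14:45, 16:30–17:15.
Windows ≥ 30 min: 11:45–13:00, 16:30–17:15.
Earliest such window starts at 11:45.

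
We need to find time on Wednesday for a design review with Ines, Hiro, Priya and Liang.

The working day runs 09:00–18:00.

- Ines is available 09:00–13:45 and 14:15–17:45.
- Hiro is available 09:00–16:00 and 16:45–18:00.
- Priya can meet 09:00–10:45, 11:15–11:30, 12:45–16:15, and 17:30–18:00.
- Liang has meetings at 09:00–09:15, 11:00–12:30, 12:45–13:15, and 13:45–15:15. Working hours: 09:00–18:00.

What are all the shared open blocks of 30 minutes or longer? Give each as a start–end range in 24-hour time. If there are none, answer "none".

Liang free within 09:00–18:00: 09:15–11:00, 12:30–12:45, 13:15–13:45, 15:15–18:00.
Ines ∩ Hiro: 09:00–13:45, 14:15–16:00, 16:45–17:45.
Ines ∩ Hiro ∩ Priya: 09:00–10:45, 11:15–11:30, 12:45–13:45, 14:15–16:00, 17:30–17:45.
Ines ∩ Hiro ∩ Priya ∩ Liang: 09:15–10:45, 13:15–13:45, 15:15–16:00, 17:30–17:45.
Windows ≥ 30 min: 09:15–10:45, 13:15–13:45, 15:15–16:00.

09:15–10:45, 13:15–13:45, 15:15–16:00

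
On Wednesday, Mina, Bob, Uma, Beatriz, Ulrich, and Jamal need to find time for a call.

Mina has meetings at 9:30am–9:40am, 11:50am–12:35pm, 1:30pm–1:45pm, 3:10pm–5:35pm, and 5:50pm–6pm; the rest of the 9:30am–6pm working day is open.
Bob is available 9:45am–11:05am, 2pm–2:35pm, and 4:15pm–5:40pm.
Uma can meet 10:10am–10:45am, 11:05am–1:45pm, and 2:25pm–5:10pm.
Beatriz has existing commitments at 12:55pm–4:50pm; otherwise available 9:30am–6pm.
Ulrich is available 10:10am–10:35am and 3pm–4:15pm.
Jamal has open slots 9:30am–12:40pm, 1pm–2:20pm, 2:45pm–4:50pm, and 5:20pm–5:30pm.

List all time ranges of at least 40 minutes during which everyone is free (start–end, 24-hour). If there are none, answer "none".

none

Mina free within 09:30–18:00: 09:40–11:50, 12:35–13:30, 13:45–15:10, 17:35–17:50.
Beatriz free within 09:30–18:00: 09:30–12:55, 16:50–18:00.
Mina ∩ Bob: 09:45–11:05, 14:00–14:35, 17:35–17:40.
Mina ∩ Bob ∩ Uma: 10:10–10:45, 14:25–14:35.
Mina ∩ Bob ∩ Uma ∩ Beatriz: 10:10–10:45.
Mina ∩ Bob ∩ Uma ∩ Beatriz ∩ Ulrich: 10:10–10:35.
Mina ∩ Bob ∩ Uma ∩ Beatriz ∩ Ulrich ∩ Jamal: 10:10–10:35.
Windows ≥ 40 min: (none).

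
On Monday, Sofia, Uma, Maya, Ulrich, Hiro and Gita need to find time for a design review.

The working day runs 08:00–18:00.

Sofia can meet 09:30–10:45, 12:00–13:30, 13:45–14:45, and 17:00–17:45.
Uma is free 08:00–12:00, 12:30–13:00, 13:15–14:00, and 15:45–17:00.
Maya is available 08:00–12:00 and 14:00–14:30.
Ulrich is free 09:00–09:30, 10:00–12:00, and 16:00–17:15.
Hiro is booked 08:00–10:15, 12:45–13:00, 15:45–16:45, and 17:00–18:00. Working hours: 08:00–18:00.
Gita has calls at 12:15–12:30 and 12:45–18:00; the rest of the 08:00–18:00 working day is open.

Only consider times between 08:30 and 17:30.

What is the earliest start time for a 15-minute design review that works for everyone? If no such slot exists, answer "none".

10:15

Hiro free within 08:00–18:00: 10:15–12:45, 13:00–15:45, 16:45–17:00.
Gita free within 08:00–18:00: 08:00–12:15, 12:30–12:45.
Sofia ∩ Uma: 09:30–10:45, 12:30–13:00, 13:15–13:30, 13:45–14:00.
Sofia ∩ Uma ∩ Maya: 09:30–10:45.
Sofia ∩ Uma ∩ Maya ∩ Ulrich: 10:00–10:45.
Sofia ∩ Uma ∩ Maya ∩ Ulrich ∩ Hiro: 10:15–10:45.
Sofia ∩ Uma ∩ Maya ∩ Ulrich ∩ Hiro ∩ Gita: 10:15–10:45.
Restricted to 08:30–17:30: 10:15–10:45.
Windows ≥ 15 min: 10:15–10:45.
Earliest such window starts at 10:15.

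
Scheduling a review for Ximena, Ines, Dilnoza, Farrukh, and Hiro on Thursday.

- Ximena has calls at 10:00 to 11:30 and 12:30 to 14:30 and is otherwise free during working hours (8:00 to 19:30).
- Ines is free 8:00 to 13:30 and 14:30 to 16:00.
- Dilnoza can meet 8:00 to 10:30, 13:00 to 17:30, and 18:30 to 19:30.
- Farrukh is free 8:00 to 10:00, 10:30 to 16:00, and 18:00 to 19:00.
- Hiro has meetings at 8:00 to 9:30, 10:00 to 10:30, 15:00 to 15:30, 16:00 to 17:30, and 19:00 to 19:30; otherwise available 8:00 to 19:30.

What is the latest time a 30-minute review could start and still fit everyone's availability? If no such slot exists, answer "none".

Ximena free within 08:00–19:30: 08:00–10:00, 11:30–12:30, 14:30–19:30.
Hiro free within 08:00–19:30: 09:30–10:00, 10:30–15:00, 15:30–16:00, 17:30–19:00.
Ximena ∩ Ines: 08:00–10:00, 11:30–12:30, 14:30–16:00.
Ximena ∩ Ines ∩ Dilnoza: 08:00–10:00, 14:30–16:00.
Ximena ∩ Ines ∩ Dilnoza ∩ Farrukh: 08:00–10:00, 14:30–16:00.
Ximena ∩ Ines ∩ Dilnoza ∩ Farrukh ∩ Hiro: 09:30–10:00, 14:30–15:00, 15:30–16:00.
Windows ≥ 30 min: 09:30–10:00, 14:30–15:00, 15:30–16:00.
Latest start in the last window 15:30–16:00 is 16:00 − 30 min = 15:30.

15:30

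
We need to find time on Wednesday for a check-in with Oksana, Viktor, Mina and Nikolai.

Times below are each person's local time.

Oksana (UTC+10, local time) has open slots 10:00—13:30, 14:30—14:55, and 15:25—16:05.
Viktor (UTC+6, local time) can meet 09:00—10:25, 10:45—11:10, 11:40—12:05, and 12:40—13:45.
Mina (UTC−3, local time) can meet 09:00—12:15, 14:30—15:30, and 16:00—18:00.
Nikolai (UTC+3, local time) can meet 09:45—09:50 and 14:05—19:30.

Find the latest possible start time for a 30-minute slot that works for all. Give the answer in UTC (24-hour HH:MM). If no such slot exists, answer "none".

Oksana → UTC: 00:00–03:30, 04:30–04:55, 05:25–06:05.
Viktor → UTC: 03:00–04:25, 04:45–05:10, 05:40–06:05, 06:40–07:45.
Mina → UTC: 12:00–15:15, 17:30–18:30, 19:00–21:00.
Nikolai → UTC: 06:45–06:50, 11:05–16:30.
Oksana ∩ Viktor: 03:00–03:30, 04:45–04:55, 05:40–06:05.
Oksana ∩ Viktor ∩ Mina: (none).
Oksana ∩ Viktor ∩ Mina ∩ Nikolai: (none).
Windows ≥ 30 min: (none).

none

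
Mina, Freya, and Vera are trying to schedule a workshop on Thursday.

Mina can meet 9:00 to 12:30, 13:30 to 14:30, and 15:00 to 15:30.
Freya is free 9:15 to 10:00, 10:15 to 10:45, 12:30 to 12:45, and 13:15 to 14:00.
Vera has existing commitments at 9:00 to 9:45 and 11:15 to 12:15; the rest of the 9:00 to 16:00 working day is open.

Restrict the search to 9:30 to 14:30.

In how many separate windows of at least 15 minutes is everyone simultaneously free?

3

Vera free within 09:00–16:00: 09:45–11:15, 12:15–16:00.
Mina ∩ Freya: 09:15–10:00, 10:15–10:45, 13:30–14:00.
Mina ∩ Freya ∩ Vera: 09:45–10:00, 10:15–10:45, 13:30–14:00.
Restricted to 09:30–14:30: 09:45–10:00, 10:15–10:45, 13:30–14:00.
Windows ≥ 15 min: 09:45–10:00, 10:15–10:45, 13:30–14:00.
That's 3 windows.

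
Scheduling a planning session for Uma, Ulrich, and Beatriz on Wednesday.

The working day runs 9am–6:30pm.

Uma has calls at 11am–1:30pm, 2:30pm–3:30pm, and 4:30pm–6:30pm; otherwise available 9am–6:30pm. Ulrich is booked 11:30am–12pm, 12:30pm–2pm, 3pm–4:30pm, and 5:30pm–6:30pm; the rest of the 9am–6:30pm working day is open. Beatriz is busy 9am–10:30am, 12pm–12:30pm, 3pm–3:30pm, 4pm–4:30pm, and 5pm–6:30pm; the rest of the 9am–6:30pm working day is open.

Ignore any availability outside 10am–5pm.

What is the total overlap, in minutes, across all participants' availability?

Uma free within 09:00–18:30: 09:00–11:00, 13:30–14:30, 15:30–16:30.
Ulrich free within 09:00–18:30: 09:00–11:30, 12:00–12:30, 14:00–15:00, 16:30–17:30.
Beatriz free within 09:00–18:30: 10:30–12:00, 12:30–15:00, 15:30–16:00, 16:30–17:00.
Uma ∩ Ulrich: 09:00–11:00, 14:00–14:30.
Uma ∩ Ulrich ∩ Beatriz: 10:30–11:00, 14:00–14:30.
Restricted to 10:00–17:00: 10:30–11:00, 14:00–14:30.
Total common minutes: 30 + 30 = 60.

60 minutes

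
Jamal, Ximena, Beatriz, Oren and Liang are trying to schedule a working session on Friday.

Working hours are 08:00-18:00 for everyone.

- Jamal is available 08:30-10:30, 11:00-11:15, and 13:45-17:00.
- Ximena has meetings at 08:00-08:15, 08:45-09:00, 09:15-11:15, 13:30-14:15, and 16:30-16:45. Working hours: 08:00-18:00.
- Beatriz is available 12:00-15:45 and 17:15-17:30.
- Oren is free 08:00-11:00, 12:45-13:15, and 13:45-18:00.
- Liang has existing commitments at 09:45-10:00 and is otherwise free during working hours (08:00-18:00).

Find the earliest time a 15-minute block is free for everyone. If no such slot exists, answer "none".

Ximena free within 08:00–18:00: 08:15–08:45, 09:00–09:15, 11:15–13:30, 14:15–16:30, 16:45–18:00.
Liang free within 08:00–18:00: 08:00–09:45, 10:00–18:00.
Jamal ∩ Ximena: 08:30–08:45, 09:00–09:15, 14:15–16:30, 16:45–17:00.
Jamal ∩ Ximena ∩ Beatriz: 14:15–15:45.
Jamal ∩ Ximena ∩ Beatriz ∩ Oren: 14:15–15:45.
Jamal ∩ Ximena ∩ Beatriz ∩ Oren ∩ Liang: 14:15–15:45.
Windows ≥ 15 min: 14:15–15:45.
Earliest such window starts at 14:15.

14:15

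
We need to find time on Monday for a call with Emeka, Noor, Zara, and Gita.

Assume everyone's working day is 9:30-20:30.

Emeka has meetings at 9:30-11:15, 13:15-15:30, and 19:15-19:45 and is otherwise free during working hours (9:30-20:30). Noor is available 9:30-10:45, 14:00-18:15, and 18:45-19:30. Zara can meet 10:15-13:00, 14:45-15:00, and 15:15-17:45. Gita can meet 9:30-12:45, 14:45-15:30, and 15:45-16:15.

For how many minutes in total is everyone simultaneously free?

30 minutes

Emeka free within 09:30–20:30: 11:15–13:15, 15:30–19:15, 19:45–20:30.
Emeka ∩ Noor: 15:30–18:15, 18:45–19:15.
Emeka ∩ Noor ∩ Zara: 15:30–17:45.
Emeka ∩ Noor ∩ Zara ∩ Gita: 15:45–16:15.
Total common minutes: 30.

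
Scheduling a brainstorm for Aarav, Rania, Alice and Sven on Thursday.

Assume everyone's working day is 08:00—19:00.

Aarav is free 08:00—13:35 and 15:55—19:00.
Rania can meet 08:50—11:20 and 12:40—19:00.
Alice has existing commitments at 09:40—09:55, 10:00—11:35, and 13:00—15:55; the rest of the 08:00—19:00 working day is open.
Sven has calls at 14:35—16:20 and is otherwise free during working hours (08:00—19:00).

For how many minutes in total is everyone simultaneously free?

Alice free within 08:00–19:00: 08:00–09:40, 09:55–10:00, 11:35–13:00, 15:55–19:00.
Sven free within 08:00–19:00: 08:00–14:35, 16:20–19:00.
Aarav ∩ Rania: 08:50–11:20, 12:40–13:35, 15:55–19:00.
Aarav ∩ Rania ∩ Alice: 08:50–09:40, 09:55–10:00, 12:40–13:00, 15:55–19:00.
Aarav ∩ Rania ∩ Alice ∩ Sven: 08:50–09:40, 09:55–10:00, 12:40–13:00, 16:20–19:00.
Total common minutes: 50 + 5 + 20 + 160 = 235.

235 minutes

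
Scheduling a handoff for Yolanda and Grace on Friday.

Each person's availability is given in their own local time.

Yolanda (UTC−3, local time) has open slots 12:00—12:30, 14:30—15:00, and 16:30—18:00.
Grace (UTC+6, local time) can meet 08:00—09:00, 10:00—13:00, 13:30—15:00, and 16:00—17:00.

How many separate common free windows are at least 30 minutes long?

0

Yolanda → UTC: 15:00–15:30, 17:30–18:00, 19:30–21:00.
Grace → UTC: 02:00–03:00, 04:00–07:00, 07:30–09:00, 10:00–11:00.
Yolanda ∩ Grace: (none).
Windows ≥ 30 min: (none).
That's 0 windows.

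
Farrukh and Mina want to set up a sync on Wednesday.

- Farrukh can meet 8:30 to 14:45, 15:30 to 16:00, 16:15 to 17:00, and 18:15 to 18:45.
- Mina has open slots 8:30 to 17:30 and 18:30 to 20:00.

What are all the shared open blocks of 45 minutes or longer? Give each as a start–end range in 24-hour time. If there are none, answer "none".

08:30–14:45, 16:15–17:00

Farrukh ∩ Mina: 08:30–14:45, 15:30–16:00, 16:15–17:00, 18:30–18:45.
Windows ≥ 45 min: 08:30–14:45, 16:15–17:00.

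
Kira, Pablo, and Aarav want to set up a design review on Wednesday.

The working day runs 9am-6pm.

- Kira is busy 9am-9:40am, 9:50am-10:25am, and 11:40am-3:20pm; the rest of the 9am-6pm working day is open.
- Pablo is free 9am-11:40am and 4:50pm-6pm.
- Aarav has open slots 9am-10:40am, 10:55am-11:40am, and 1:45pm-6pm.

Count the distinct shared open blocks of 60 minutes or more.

1

Kira free within 09:00–18:00: 09:40–09:50, 10:25–11:40, 15:20–18:00.
Kira ∩ Pablo: 09:40–09:50, 10:25–11:40, 16:50–18:00.
Kira ∩ Pablo ∩ Aarav: 09:40–09:50, 10:25–10:40, 10:55–11:40, 16:50–18:00.
Windows ≥ 60 min: 16:50–18:00.
That's 1 window.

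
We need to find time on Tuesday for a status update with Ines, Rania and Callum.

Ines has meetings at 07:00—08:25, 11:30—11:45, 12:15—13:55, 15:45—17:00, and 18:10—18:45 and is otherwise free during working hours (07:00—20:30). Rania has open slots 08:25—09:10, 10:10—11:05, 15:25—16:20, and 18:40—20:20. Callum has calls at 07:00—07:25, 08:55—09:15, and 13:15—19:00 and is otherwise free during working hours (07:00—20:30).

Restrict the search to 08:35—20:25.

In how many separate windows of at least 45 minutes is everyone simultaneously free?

2

Ines free within 07:00–20:30: 08:25–11:30, 11:45–12:15, 13:55–15:45, 17:00–18:10, 18:45–20:30.
Callum free within 07:00–20:30: 07:25–08:55, 09:15–13:15, 19:00–20:30.
Ines ∩ Rania: 08:25–09:10, 10:10–11:05, 15:25–15:45, 18:45–20:20.
Ines ∩ Rania ∩ Callum: 08:25–08:55, 10:10–11:05, 19:00–20:20.
Restricted to 08:35–20:25: 08:35–08:55, 10:10–11:05, 19:00–20:20.
Windows ≥ 45 min: 10:10–11:05, 19:00–20:20.
That's 2 windows.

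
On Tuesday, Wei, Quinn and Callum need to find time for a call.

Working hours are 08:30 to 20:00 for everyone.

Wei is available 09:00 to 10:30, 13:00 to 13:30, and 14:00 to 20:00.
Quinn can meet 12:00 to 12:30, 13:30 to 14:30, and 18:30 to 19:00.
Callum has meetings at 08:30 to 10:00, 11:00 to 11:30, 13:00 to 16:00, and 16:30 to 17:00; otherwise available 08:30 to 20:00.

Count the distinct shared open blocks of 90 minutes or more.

Callum free within 08:30–20:00: 10:00–11:00, 11:30–13:00, 16:00–16:30, 17:00–20:00.
Wei ∩ Quinn: 14:00–14:30, 18:30–19:00.
Wei ∩ Quinn ∩ Callum: 18:30–19:00.
Windows ≥ 90 min: (none).
That's 0 windows.

0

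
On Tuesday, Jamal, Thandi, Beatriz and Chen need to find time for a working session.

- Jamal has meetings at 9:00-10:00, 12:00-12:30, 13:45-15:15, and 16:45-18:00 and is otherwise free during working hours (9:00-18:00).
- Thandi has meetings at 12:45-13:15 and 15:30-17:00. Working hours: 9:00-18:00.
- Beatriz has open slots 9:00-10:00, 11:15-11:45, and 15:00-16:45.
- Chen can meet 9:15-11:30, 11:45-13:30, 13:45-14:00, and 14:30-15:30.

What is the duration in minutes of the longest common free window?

Jamal free within 09:00–18:00: 10:00–12:00, 12:30–13:45, 15:15–16:45.
Thandi free within 09:00–18:00: 09:00–12:45, 13:15–15:30, 17:00–18:00.
Jamal ∩ Thandi: 10:00–12:00, 12:30–12:45, 13:15–13:45, 15:15–15:30.
Jamal ∩ Thandi ∩ Beatriz: 11:15–11:45, 15:15–15:30.
Jamal ∩ Thandi ∩ Beatriz ∩ Chen: 11:15–11:30, 15:15–15:30.
Common window lengths: 15, 15 min; longest is 15.

15 minutes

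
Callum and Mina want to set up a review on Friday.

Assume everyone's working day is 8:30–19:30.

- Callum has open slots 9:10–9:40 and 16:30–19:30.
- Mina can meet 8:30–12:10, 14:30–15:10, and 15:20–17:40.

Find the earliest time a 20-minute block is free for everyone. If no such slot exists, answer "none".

09:10

Callum ∩ Mina: 09:10–09:40, 16:30–17:40.
Windows ≥ 20 min: 09:10–09:40, 16:30–17:40.
Earliest such window starts at 09:10.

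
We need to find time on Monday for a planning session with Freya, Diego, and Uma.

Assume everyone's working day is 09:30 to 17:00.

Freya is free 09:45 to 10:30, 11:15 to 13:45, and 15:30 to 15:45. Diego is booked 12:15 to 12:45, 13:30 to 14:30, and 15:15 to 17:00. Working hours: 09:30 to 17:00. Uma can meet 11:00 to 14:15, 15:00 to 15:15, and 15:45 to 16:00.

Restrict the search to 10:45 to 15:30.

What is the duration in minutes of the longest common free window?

Diego free within 09:30–17:00: 09:30–12:15, 12:45–13:30, 14:30–15:15.
Freya ∩ Diego: 09:45–10:30, 11:15–12:15, 12:45–13:30.
Freya ∩ Diego ∩ Uma: 11:15–12:15, 12:45–13:30.
Restricted to 10:45–15:30: 11:15–12:15, 12:45–13:30.
Common window lengths: 60, 45 min; longest is 60.

60 minutes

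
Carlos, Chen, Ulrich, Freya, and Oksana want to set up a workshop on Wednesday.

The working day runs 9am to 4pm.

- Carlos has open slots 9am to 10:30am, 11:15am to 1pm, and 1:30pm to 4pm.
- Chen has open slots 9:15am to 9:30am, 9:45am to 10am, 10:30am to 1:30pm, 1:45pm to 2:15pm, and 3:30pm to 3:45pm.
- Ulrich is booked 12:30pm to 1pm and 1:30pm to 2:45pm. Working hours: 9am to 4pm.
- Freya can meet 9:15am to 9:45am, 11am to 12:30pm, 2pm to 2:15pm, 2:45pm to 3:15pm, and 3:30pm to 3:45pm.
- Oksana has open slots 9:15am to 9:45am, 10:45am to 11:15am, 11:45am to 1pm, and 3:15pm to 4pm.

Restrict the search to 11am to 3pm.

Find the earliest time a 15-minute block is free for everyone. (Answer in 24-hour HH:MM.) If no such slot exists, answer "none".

11:45

Ulrich free within 09:00–16:00: 09:00–12:30, 13:00–13:30, 14:45–16:00.
Carlos ∩ Chen: 09:15–09:30, 09:45–10:00, 11:15–13:00, 13:45–14:15, 15:30–15:45.
Carlos ∩ Chen ∩ Ulrich: 09:15–09:30, 09:45–10:00, 11:15–12:30, 15:30–15:45.
Carlos ∩ Chen ∩ Ulrich ∩ Freya: 09:15–09:30, 11:15–12:30, 15:30–15:45.
Carlos ∩ Chen ∩ Ulrich ∩ Freya ∩ Oksana: 09:15–09:30, 11:45–12:30, 15:30–15:45.
Restricted to 11:00–15:00: 11:45–12:30.
Windows ≥ 15 min: 11:45–12:30.
Earliest such window starts at 11:45.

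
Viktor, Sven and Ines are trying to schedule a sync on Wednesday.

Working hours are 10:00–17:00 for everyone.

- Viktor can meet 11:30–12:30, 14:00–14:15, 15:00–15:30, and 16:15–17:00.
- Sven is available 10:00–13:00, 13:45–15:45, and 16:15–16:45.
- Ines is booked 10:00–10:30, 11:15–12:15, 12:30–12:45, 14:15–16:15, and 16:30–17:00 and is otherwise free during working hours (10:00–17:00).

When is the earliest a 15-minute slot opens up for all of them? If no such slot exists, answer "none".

12:15

Ines free within 10:00–17:00: 10:30–11:15, 12:15–12:30, 12:45–14:15, 16:15–16:30.
Viktor ∩ Sven: 11:30–12:30, 14:00–14:15, 15:00–15:30, 16:15–16:45.
Viktor ∩ Sven ∩ Ines: 12:15–12:30, 14:00–14:15, 16:15–16:30.
Windows ≥ 15 min: 12:15–12:30, 14:00–14:15, 16:15–16:30.
Earliest such window starts at 12:15.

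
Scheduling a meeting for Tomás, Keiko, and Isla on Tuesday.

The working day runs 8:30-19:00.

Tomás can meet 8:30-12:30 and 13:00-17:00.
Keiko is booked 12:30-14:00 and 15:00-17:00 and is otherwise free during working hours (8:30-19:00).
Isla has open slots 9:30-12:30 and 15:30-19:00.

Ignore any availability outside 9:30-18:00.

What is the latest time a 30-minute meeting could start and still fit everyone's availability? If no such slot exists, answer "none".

Keiko free within 08:30–19:00: 08:30–12:30, 14:00–15:00, 17:00–19:00.
Tomás ∩ Keiko: 08:30–12:30, 14:00–15:00.
Tomás ∩ Keiko ∩ Isla: 09:30–12:30.
Restricted to 09:30–18:00: 09:30–12:30.
Windows ≥ 30 min: 09:30–12:30.
Latest start in the last window 09:30–12:30 is 12:30 − 30 min = 12:00.

12:00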